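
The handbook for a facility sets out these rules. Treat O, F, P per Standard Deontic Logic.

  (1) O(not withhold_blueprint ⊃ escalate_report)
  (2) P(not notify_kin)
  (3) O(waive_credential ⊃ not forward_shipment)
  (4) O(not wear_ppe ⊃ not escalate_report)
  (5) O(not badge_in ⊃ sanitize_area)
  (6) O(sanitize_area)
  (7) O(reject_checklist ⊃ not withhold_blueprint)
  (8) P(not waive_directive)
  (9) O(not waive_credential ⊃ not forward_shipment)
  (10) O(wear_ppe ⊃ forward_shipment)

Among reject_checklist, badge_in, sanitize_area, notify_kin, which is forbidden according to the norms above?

reject_checklist

Premises 3 and 9 are O(waive_credential ⊃ not forward_shipment) and O(not waive_credential ⊃ not forward_shipment); every ideal world satisfies waive_credential or not waive_credential, so in either case not forward_shipment holds — hence O(not forward_shipment).
Premise 10 is O(wear_ppe ⊃ forward_shipment); contrapositively O(not forward_shipment ⊃ not wear_ppe). Since O(not forward_shipment) holds, K gives O(not wear_ppe).
From O(not wear_ppe) and premise 4, O(not wear_ppe ⊃ not escalate_report), we obtain O(not escalate_report).
Premise 1, O(not withhold_blueprint ⊃ escalate_report), contraposes to O(not escalate_report ⊃ withhold_blueprint); with O(not escalate_report) we get O(withhold_blueprint).
Premise 7 is O(reject_checklist ⊃ not withhold_blueprint); contrapositively O(withhold_blueprint ⊃ not reject_checklist). Since O(withhold_blueprint) holds, K gives O(not reject_checklist).
So O(not reject_checklist) holds, i.e. reject_checklist is forbidden. None of the other listed options is forbidden under the premises.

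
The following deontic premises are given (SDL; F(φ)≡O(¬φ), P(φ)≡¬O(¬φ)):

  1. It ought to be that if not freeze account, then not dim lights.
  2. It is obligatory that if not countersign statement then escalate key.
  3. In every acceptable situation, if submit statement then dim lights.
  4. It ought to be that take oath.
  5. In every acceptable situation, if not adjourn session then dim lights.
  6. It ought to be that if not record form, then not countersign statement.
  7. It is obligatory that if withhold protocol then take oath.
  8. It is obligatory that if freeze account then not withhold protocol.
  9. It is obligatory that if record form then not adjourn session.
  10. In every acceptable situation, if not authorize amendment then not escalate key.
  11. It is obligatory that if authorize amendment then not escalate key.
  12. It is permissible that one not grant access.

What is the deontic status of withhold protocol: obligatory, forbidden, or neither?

Forbidden

Premises 11 and 10 cover both cases: O(authorize_amendment → ¬escalate_key) and O(¬authorize_amendment → ¬escalate_key). Since authorize_amendment ∨ ¬authorize_amendment is a tautology, O(¬escalate_key) follows.
Premise 2, O(¬countersign_statement → escalate_key), contraposes to O(¬escalate_key → countersign_statement); with O(¬escalate_key) we get O(countersign_statement).
The contrapositive of premise 6 (O(¬record_form → ¬countersign_statement)) is O(countersign_statement → record_form), and O(countersign_statement) is already established, so O(record_form).
Premise 9 is O(record_form → ¬adjourn_session); since O(record_form), deontic closure gives O(¬adjourn_session).
From O(¬adjourn_session) and premise 5, O(¬adjourn_session → dim_lights), we obtain O(dim_lights).
Premise 1 is O(¬freeze_account → ¬dim_lights); contrapositively O(dim_lights → freeze_account). Since O(dim_lights) holds, K gives O(freeze_account).
Premise 8 is O(freeze_account → ¬withhold_protocol); since O(freeze_account), deontic closure gives O(¬withhold_protocol).
Premises 3, 4, 7, 12 do not contribute to this derivation.
Thus O(¬withhold_protocol), which is F(withhold_protocol): withhold_protocol is forbidden.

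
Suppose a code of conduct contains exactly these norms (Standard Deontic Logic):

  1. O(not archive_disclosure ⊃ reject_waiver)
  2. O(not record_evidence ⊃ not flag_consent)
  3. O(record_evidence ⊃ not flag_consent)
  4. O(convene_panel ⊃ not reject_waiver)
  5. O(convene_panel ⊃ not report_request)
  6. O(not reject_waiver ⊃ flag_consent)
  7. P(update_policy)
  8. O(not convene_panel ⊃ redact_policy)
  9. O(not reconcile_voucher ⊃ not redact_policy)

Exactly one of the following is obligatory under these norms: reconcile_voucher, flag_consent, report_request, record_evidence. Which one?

By case analysis on record_evidence: premise 3 gives O(record_evidence ⊃ not flag_consent) and premise 2 gives O(not record_evidence ⊃ not flag_consent), so O(not flag_consent) either way.
Premise 6, O(not reject_waiver ⊃ flag_consent), contraposes to O(not flag_consent ⊃ reject_waiver); with O(not flag_consent) we get O(reject_waiver).
Premise 4 is O(convene_panel ⊃ not reject_waiver); contrapositively O(reject_waiver ⊃ not convene_panel). Since O(reject_waiver) holds, K gives O(not convene_panel).
Premise 8 is O(not convene_panel ⊃ redact_policy); since O(not convene_panel), deontic closure gives O(redact_policy).
The contrapositive of premise 9 (O(not reconcile_voucher ⊃ not redact_policy)) is O(redact_policy ⊃ reconcile_voucher), and O(redact_policy) is already established, so O(reconcile_voucher).
So O(reconcile_voucher) holds — reconcile_voucher is obligatory. None of the other listed options is made obligatory by any chain of premises.

reconcile_voucher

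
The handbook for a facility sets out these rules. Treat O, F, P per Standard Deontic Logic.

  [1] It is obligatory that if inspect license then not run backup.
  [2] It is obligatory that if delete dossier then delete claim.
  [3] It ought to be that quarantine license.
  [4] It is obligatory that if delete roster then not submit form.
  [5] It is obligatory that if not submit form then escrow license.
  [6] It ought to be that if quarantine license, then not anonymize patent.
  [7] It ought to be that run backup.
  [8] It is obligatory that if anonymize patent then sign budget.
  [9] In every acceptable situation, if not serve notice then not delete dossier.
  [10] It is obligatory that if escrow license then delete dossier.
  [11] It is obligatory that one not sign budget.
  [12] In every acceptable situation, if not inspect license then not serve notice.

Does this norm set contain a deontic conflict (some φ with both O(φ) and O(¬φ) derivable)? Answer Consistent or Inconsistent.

Premise 8 is O(anonymize_patent → sign_budget), but O(anonymize_patent) is not derivable from the premises, so it does not yield O(sign_budget).
So O(sign_budget) is not derivable, and the apparent clash with O(¬sign_budget) does not arise.
A world satisfying every obligation exists (e.g. anonymize_patent=false, delete_claim=false, delete_dossier=false, delete_roster=false, escrow_license=false, inspect_license=false, quarantine_license=true, run_backup=true, serve_notice=false, sign_budget=false, submit_form=true); no atom is both obligatory and forbidden, so the set is consistent.

Consistent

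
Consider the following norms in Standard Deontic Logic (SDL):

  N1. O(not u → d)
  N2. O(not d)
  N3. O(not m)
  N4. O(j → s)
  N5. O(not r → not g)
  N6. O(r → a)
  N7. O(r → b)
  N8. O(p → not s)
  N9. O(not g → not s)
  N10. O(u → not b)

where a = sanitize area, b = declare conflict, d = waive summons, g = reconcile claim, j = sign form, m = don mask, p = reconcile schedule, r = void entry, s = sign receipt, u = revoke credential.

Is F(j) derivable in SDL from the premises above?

Yes

From premise 2 we have O(not d).
Premise 1 is O(not u → d); contrapositively O(not d → u). Since O(not d) holds, K gives O(u).
Premise 10 is O(u → not b); since O(u), deontic closure gives O(not b).
Premise 7, O(r → b), contraposes to O(not b → not r); with O(not b) we get O(not r).
With premise 5, O(not r → not g), the K-axiom yields O(not g).
With premise 9, O(not g → not s), the K-axiom yields O(not s).
The contrapositive of premise 4 (O(j → s)) is O(not s → not j), and O(not s) is already established, so O(not j).
Premises 3, 6, 8 do not contribute to this derivation.
So O(not j) holds, i.e. F(j). The claim follows.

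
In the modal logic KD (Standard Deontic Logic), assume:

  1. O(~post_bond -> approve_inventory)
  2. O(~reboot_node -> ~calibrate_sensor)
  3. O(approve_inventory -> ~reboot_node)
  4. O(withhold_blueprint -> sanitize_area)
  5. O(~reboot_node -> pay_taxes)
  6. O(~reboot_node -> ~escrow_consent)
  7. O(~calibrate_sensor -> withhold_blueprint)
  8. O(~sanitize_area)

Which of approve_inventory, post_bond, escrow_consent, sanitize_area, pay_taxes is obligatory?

Premise 8 states O(~sanitize_area) outright.
Premise 4 is O(withhold_blueprint -> sanitize_area); contrapositively O(~sanitize_area -> ~withhold_blueprint). Since O(~sanitize_area) holds, K gives O(~withhold_blueprint).
The contrapositive of premise 7 (O(~calibrate_sensor -> withhold_blueprint)) is O(~withhold_blueprint -> calibrate_sensor), and O(~withhold_blueprint) is already established, so O(calibrate_sensor).
Premise 2, O(~reboot_node -> ~calibrate_sensor), contraposes to O(calibrate_sensor -> reboot_node); with O(calibrate_sensor) we get O(reboot_node).
The contrapositive of premise 3 (O(approve_inventory -> ~reboot_node)) is O(reboot_node -> ~approve_inventory), and O(reboot_node) is already established, so O(~approve_inventory).
The contrapositive of premise 1 (O(~post_bond -> approve_inventory)) is O(~approve_inventory -> post_bond), and O(~approve_inventory) is already established, so O(post_bond).
So O(post_bond) holds — post_bond is obligatory. None of the other listed options is made obligatory by any chain of premises.

post_bond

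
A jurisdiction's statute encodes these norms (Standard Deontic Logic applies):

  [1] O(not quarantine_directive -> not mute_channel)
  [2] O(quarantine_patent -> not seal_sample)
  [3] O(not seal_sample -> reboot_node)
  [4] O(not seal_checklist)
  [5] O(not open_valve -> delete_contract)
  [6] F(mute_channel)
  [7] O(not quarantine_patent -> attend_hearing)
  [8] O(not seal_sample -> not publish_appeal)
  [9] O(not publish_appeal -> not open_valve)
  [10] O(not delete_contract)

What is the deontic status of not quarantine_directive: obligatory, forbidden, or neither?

Neither

Premise 1 is O(not quarantine_directive -> not mute_channel); even if O(not mute_channel) held, inferring O(not quarantine_directive) would be affirming the consequent — invalid.
No premise or chain of K-axiom applications forces O(not quarantine_directive), and none forces O(quarantine_directive). So not quarantine_directive is neither obligatory nor forbidden under these norms.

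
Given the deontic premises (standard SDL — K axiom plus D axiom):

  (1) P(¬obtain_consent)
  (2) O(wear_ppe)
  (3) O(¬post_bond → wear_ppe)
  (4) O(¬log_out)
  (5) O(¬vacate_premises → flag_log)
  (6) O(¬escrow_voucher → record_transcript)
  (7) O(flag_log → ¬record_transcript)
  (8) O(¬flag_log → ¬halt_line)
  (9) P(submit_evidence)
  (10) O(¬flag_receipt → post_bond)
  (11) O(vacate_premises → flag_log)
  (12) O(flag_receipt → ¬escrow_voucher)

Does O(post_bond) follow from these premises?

Yes

Premises 11 and 5 cover both cases: O(vacate_premises → flag_log) and O(¬vacate_premises → flag_log). Since vacate_premises ∨ ¬vacate_premises is a tautology, O(flag_log) follows.
Applying K to premise 7 (O(flag_log → ¬record_transcript)) and O(flag_log) yields O(¬record_transcript).
The contrapositive of premise 6 (O(¬escrow_voucher → record_transcript)) is O(¬record_transcript → escrow_voucher), and O(¬record_transcript) is already established, so O(escrow_voucher).
Premise 12 is O(flag_receipt → ¬escrow_voucher); contrapositively O(escrow_voucher → ¬flag_receipt). Since O(escrow_voucher) holds, K gives O(¬flag_receipt).
From O(¬flag_receipt) and premise 10, O(¬flag_receipt → post_bond), we obtain O(post_bond).
Premises 1, 2, 3, 4, 8, 9 do not contribute to this derivation.
So O(post_bond) follows.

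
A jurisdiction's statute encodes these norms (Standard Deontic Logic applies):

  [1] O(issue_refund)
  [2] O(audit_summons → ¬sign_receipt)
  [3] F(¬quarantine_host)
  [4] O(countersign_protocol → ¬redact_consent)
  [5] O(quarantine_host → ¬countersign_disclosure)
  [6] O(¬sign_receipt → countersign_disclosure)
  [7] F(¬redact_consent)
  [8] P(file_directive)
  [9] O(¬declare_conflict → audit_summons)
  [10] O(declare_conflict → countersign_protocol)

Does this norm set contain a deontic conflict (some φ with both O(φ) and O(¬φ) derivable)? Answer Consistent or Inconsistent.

Premise 7 is F(¬redact_consent), i.e. O(redact_consent).
The contrapositive of premise 4 (O(countersign_protocol → ¬redact_consent)) is O(redact_consent → ¬countersign_protocol), and O(redact_consent) is already established, so O(¬countersign_protocol).
Premise 10, O(declare_conflict → countersign_protocol), contraposes to O(¬countersign_protocol → ¬declare_conflict); with O(¬countersign_protocol) we get O(¬declare_conflict).
From O(¬declare_conflict) and premise 9, O(¬declare_conflict → audit_summons), we obtain O(audit_summons).
Applying K to premise 2 (O(audit_summons → ¬sign_receipt)) and O(audit_summons) yields O(¬sign_receipt).
From O(¬sign_receipt) and premise 6, O(¬sign_receipt → countersign_disclosure), we obtain O(countersign_disclosure).
Premise 5 is O(quarantine_host → ¬countersign_disclosure); contrapositively O(countersign_disclosure → ¬quarantine_host). Since O(countersign_disclosure) holds, K gives O(¬quarantine_host).
Yet premise 3 is F(¬quarantine_host), i.e. O(quarantine_host).
We now have both O(¬quarantine_host) and O(quarantine_host) — quarantine_host is simultaneously obligatory and forbidden, violating the D-axiom.

Inconsistent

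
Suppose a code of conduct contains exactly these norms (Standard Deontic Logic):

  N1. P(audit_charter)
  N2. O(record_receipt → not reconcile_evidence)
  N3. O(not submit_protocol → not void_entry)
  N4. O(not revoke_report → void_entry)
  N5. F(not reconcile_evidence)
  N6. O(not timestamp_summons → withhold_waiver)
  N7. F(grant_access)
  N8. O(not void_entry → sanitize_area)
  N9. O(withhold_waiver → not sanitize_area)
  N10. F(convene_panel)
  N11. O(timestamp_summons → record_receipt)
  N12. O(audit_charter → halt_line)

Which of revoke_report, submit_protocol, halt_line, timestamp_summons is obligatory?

submit_protocol

Premise 5, F(not reconcile_evidence), is equivalent to O(reconcile_evidence).
Premise 2, O(record_receipt → not reconcile_evidence), contraposes to O(reconcile_evidence → not record_receipt); with O(reconcile_evidence) we get O(not record_receipt).
Premise 11, O(timestamp_summons → record_receipt), contraposes to O(not record_receipt → not timestamp_summons); with O(not record_receipt) we get O(not timestamp_summons).
Applying K to premise 6 (O(not timestamp_summons → withhold_waiver)) and O(not timestamp_summons) yields O(withhold_waiver).
From O(withhold_waiver) and premise 9, O(withhold_waiver → not sanitize_area), we obtain O(not sanitize_area).
Premise 8 is O(not void_entry → sanitize_area); contrapositively O(not sanitize_area → void_entry). Since O(not sanitize_area) holds, K gives O(void_entry).
The contrapositive of premise 3 (O(not submit_protocol → not void_entry)) is O(void_entry → submit_protocol), and O(void_entry) is already established, so O(submit_protocol).
So O(submit_protocol) holds — submit_protocol is obligatory. None of the other listed options is made obligatory by any chain of premises.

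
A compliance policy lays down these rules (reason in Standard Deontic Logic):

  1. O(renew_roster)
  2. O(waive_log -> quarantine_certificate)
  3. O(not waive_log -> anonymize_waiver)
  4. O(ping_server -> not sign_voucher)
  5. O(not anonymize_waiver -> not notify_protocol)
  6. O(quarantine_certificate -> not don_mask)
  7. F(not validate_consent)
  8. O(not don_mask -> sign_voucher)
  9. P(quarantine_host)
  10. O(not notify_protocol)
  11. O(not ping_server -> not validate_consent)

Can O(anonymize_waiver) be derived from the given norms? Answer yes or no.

Yes

Premise 7 is F(not validate_consent), i.e. O(validate_consent).
Premise 11, O(not ping_server -> not validate_consent), contraposes to O(validate_consent -> ping_server); with O(validate_consent) we get O(ping_server).
From O(ping_server) and premise 4, O(ping_server -> not sign_voucher), we obtain O(not sign_voucher).
Premise 8 is O(not don_mask -> sign_voucher); contrapositively O(not sign_voucher -> don_mask). Since O(not sign_voucher) holds, K gives O(don_mask).
The contrapositive of premise 6 (O(quarantine_certificate -> not don_mask)) is O(don_mask -> not quarantine_certificate), and O(don_mask) is already established, so O(not quarantine_certificate).
Premise 2, O(waive_log -> quarantine_certificate), contraposes to O(not quarantine_certificate -> not waive_log); with O(not quarantine_certificate) we get O(not waive_log).
With premise 3, O(not waive_log -> anonymize_waiver), the K-axiom yields O(anonymize_waiver).
Premises 1, 5, 9, 10 do not contribute to this derivation.
So O(anonymize_waiver) follows.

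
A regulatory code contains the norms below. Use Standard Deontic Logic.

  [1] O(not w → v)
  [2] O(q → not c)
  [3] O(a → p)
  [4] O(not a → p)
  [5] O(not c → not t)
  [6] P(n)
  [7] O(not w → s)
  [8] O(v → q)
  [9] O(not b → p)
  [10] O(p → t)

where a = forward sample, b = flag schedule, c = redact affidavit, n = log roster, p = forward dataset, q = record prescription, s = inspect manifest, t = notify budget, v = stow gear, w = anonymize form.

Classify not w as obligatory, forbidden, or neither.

Forbidden

By case analysis on a: premise 3 gives O(a → p) and premise 4 gives O(not a → p), so O(p) either way.
Applying K to premise 10 (O(p → t)) and O(p) yields O(t).
Premise 5, O(not c → not t), contraposes to O(t → c); with O(t) we get O(c).
Premise 2, O(q → not c), contraposes to O(c → not q); with O(c) we get O(not q).
Premise 8 is O(v → q); contrapositively O(not q → not v). Since O(not q) holds, K gives O(not v).
The contrapositive of premise 1 (O(not w → v)) is O(not v → w), and O(not v) is already established, so O(w).
Premises 6, 7, 9 do not contribute to this derivation.
Thus O(w), which is F(not w): not w is forbidden.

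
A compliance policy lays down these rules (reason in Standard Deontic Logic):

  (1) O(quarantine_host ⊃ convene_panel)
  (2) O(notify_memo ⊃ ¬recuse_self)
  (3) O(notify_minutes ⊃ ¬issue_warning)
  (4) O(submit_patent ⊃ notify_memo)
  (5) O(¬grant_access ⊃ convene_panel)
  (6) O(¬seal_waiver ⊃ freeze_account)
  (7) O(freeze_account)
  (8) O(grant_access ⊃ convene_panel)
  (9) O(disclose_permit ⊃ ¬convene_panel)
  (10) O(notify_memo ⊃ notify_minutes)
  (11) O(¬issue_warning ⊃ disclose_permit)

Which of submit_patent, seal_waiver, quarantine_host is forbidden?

submit_patent

Premises 8 and 5 cover both cases: O(grant_access ⊃ convene_panel) and O(¬grant_access ⊃ convene_panel). Since grant_access ∨ ¬grant_access is a tautology, O(convene_panel) follows.
The contrapositive of premise 9 (O(disclose_permit ⊃ ¬convene_panel)) is O(convene_panel ⊃ ¬disclose_permit), and O(convene_panel) is already established, so O(¬disclose_permit).
Premise 11 is O(¬issue_warning ⊃ disclose_permit); contrapositively O(¬disclose_permit ⊃ issue_warning). Since O(¬disclose_permit) holds, K gives O(issue_warning).
The contrapositive of premise 3 (O(notify_minutes ⊃ ¬issue_warning)) is O(issue_warning ⊃ ¬notify_minutes), and O(issue_warning) is already established, so O(¬notify_minutes).
Premise 10 is O(notify_memo ⊃ notify_minutes); contrapositively O(¬notify_minutes ⊃ ¬notify_memo). Since O(¬notify_minutes) holds, K gives O(¬notify_memo).
Premise 4 is O(submit_patent ⊃ notify_memo); contrapositively O(¬notify_memo ⊃ ¬submit_patent). Since O(¬notify_memo) holds, K gives O(¬submit_patent).
So O(¬submit_patent) holds, i.e. submit_patent is forbidden. None of the other listed options is forbidden under the premises.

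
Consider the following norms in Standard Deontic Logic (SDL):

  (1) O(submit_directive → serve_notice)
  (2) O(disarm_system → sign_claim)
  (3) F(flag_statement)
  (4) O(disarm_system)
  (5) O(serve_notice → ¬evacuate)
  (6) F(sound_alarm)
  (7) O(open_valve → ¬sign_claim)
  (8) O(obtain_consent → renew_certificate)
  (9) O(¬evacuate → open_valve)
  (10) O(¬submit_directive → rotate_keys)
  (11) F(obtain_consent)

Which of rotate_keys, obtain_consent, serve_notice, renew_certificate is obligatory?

rotate_keys

Premise 4 states O(disarm_system) outright.
From O(disarm_system) and premise 2, O(disarm_system → sign_claim), we obtain O(sign_claim).
The contrapositive of premise 7 (O(open_valve → ¬sign_claim)) is O(sign_claim → ¬open_valve), and O(sign_claim) is already established, so O(¬open_valve).
The contrapositive of premise 9 (O(¬evacuate → open_valve)) is O(¬open_valve → evacuate), and O(¬open_valve) is already established, so O(evacuate).
Premise 5, O(serve_notice → ¬evacuate), contraposes to O(evacuate → ¬serve_notice); with O(evacuate) we get O(¬serve_notice).
Premise 1 is O(submit_directive → serve_notice); contrapositively O(¬serve_notice → ¬submit_directive). Since O(¬serve_notice) holds, K gives O(¬submit_directive).
With premise 10, O(¬submit_directive → rotate_keys), the K-axiom yields O(rotate_keys).
So O(rotate_keys) holds — rotate_keys is obligatory. None of the other listed options is made obligatory by any chain of premises.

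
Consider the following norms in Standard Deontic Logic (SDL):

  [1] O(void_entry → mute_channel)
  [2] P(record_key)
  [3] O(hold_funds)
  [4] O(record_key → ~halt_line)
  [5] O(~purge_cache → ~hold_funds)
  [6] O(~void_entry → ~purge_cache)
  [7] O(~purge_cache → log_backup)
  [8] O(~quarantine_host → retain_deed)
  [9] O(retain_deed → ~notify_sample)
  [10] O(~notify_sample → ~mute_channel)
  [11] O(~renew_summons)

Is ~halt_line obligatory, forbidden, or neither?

Premise 4 is O(record_key → ~halt_line), but O(record_key) is not derivable from the premises (the permission P(record_key) asserts only ~O(~record_key), not O(record_key)), so it does not yield O(~halt_line).
No premise or chain of K-axiom applications forces O(~halt_line), and none forces O(halt_line). So ~halt_line is neither obligatory nor forbidden under these norms.

Neither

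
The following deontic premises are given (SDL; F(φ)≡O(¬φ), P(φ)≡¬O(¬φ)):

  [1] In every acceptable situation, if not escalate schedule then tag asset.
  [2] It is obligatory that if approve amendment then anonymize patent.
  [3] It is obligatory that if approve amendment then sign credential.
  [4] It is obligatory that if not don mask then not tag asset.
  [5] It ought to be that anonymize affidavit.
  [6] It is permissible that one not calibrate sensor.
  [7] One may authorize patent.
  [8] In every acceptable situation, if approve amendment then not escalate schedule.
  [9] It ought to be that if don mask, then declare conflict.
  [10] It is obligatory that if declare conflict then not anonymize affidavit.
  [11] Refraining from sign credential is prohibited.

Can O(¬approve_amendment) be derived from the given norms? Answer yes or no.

Yes

Premise 5 gives O(anonymize_affidavit).
The contrapositive of premise 10 (O(declare_conflict → ¬anonymize_affidavit)) is O(anonymize_affidavit → ¬declare_conflict), and O(anonymize_affidavit) is already established, so O(¬declare_conflict).
Premise 9 is O(don_mask → declare_conflict); contrapositively O(¬declare_conflict → ¬don_mask). Since O(¬declare_conflict) holds, K gives O(¬don_mask).
From O(¬don_mask) and premise 4, O(¬don_mask → ¬tag_asset), we obtain O(¬tag_asset).
Premise 1, O(¬escalate_schedule → tag_asset), contraposes to O(¬tag_asset → escalate_schedule); with O(¬tag_asset) we get O(escalate_schedule).
Premise 8 is O(approve_amendment → ¬escalate_schedule); contrapositively O(escalate_schedule → ¬approve_amendment). Since O(escalate_schedule) holds, K gives O(¬approve_amendment).
Premises 2, 3, 6, 7, 11 do not contribute to this derivation.
So O(¬approve_amendment) follows.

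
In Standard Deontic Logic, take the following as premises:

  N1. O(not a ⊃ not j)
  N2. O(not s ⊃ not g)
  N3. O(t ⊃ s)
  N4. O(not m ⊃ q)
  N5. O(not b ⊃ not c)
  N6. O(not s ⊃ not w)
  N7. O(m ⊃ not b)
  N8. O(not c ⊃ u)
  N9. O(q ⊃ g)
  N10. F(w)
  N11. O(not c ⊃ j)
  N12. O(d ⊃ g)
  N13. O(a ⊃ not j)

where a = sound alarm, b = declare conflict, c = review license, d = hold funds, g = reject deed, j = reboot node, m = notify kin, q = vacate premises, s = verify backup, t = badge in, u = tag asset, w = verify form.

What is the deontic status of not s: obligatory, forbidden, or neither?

Forbidden

Premises 1 and 13 cover both cases: O(not a ⊃ not j) and O(a ⊃ not j). Since not a ∨ a is a tautology, O(not j) follows.
The contrapositive of premise 11 (O(not c ⊃ j)) is O(not j ⊃ c), and O(not j) is already established, so O(c).
The contrapositive of premise 5 (O(not b ⊃ not c)) is O(c ⊃ b), and O(c) is already established, so O(b).
Premise 7, O(m ⊃ not b), contraposes to O(b ⊃ not m); with O(b) we get O(not m).
Premise 4 is O(not m ⊃ q); since O(not m), deontic closure gives O(q).
Premise 9 is O(q ⊃ g); since O(q), deontic closure gives O(g).
The contrapositive of premise 2 (O(not s ⊃ not g)) is O(g ⊃ s), and O(g) is already established, so O(s).
Premises 3, 6, 8, 10, 12 do not contribute to this derivation.
Thus O(s), which is F(not s): not s is forbidden.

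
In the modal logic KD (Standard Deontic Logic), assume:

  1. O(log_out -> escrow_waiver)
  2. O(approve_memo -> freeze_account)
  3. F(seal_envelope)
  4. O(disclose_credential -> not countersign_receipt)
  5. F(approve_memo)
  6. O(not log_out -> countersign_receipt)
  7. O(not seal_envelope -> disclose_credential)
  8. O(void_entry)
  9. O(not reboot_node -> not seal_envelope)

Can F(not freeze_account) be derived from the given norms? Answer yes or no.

Premise 2 is O(approve_memo -> freeze_account), but O(approve_memo) is not derivable from the premises, so it does not yield O(freeze_account).
No other premise forces O(freeze_account). An ideal world satisfying every premise can still have not freeze_account true, so F(not freeze_account) is not derivable.

No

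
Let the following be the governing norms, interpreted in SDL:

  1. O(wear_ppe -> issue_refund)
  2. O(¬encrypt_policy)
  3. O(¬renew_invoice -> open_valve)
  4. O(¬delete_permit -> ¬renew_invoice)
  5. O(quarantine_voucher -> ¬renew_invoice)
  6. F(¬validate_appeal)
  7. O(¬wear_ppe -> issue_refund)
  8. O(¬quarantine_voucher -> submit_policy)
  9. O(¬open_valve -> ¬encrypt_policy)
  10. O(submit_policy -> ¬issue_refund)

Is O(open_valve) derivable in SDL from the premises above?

By case analysis on ¬wear_ppe: premise 7 gives O(¬wear_ppe -> issue_refund) and premise 1 gives O(wear_ppe -> issue_refund), so O(issue_refund) either way.
Premise 10 is O(submit_policy -> ¬issue_refund); contrapositively O(issue_refund -> ¬submit_policy). Since O(issue_refund) holds, K gives O(¬submit_policy).
Premise 8, O(¬quarantine_voucher -> submit_policy), contraposes to O(¬submit_policy -> quarantine_voucher); with O(¬submit_policy) we get O(quarantine_voucher).
From O(quarantine_voucher) and premise 5, O(quarantine_voucher -> ¬renew_invoice), we obtain O(¬renew_invoice).
From O(¬renew_invoice) and premise 3, O(¬renew_invoice -> open_valve), we obtain O(open_valve).
Premises 2, 4, 6, 9 do not contribute to this derivation.
So O(open_valve) follows.

Yes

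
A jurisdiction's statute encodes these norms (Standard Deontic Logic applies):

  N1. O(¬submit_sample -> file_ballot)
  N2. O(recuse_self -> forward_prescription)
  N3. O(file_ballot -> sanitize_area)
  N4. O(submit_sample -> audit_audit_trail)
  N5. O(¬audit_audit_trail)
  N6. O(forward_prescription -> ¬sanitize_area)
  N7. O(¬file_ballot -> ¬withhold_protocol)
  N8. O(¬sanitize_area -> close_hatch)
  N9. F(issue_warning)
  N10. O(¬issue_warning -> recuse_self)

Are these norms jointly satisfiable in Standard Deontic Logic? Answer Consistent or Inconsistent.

Inconsistent

Premise 5 gives O(¬audit_audit_trail).
Premise 4 is O(submit_sample -> audit_audit_trail); contrapositively O(¬audit_audit_trail -> ¬submit_sample). Since O(¬audit_audit_trail) holds, K gives O(¬submit_sample).
With premise 1, O(¬submit_sample -> file_ballot), the K-axiom yields O(file_ballot).
From O(file_ballot) and premise 3, O(file_ballot -> sanitize_area), we obtain O(sanitize_area).
Premise 6 is O(forward_prescription -> ¬sanitize_area); contrapositively O(sanitize_area -> ¬forward_prescription). Since O(sanitize_area) holds, K gives O(¬forward_prescription).
Premise 2 is O(recuse_self -> forward_prescription); contrapositively O(¬forward_prescription -> ¬recuse_self). Since O(¬forward_prescription) holds, K gives O(¬recuse_self).
The contrapositive of premise 10 (O(¬issue_warning -> recuse_self)) is O(¬recuse_self -> issue_warning), and O(¬recuse_self) is already established, so O(issue_warning).
However, F(issue_warning) at premise 9 amounts to O(¬issue_warning).
We now have both O(issue_warning) and O(¬issue_warning) — issue_warning is simultaneously obligatory and forbidden, violating the D-axiom.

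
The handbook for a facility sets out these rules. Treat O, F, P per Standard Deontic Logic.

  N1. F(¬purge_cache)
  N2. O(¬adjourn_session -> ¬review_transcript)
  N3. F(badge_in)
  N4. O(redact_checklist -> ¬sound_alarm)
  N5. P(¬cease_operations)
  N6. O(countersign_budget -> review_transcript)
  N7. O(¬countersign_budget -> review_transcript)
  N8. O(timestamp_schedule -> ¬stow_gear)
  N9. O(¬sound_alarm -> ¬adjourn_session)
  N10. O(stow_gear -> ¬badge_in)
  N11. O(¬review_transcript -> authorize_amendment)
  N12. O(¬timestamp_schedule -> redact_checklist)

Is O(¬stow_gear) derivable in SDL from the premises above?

By case analysis on countersign_budget: premise 6 gives O(countersign_budget -> review_transcript) and premise 7 gives O(¬countersign_budget -> review_transcript), so O(review_transcript) either way.
Premise 2 is O(¬adjourn_session -> ¬review_transcript); contrapositively O(review_transcript -> adjourn_session). Since O(review_transcript) holds, K gives O(adjourn_session).
The contrapositive of premise 9 (O(¬sound_alarm -> ¬adjourn_session)) is O(adjourn_session -> sound_alarm), and O(adjourn_session) is already established, so O(sound_alarm).
Premise 4 is O(redact_checklist -> ¬sound_alarm); contrapositively O(sound_alarm -> ¬redact_checklist). Since O(sound_alarm) holds, K gives O(¬redact_checklist).
The contrapositive of premise 12 (O(¬timestamp_schedule -> redact_checklist)) is O(¬redact_checklist -> timestamp_schedule), and O(¬redact_checklist) is already established, so O(timestamp_schedule).
Applying K to premise 8 (O(timestamp_schedule -> ¬stow_gear)) and O(timestamp_schedule) yields O(¬stow_gear).
Premises 1, 3, 5, 10, 11 do not contribute to this derivation.
So O(¬stow_gear) follows.

Yes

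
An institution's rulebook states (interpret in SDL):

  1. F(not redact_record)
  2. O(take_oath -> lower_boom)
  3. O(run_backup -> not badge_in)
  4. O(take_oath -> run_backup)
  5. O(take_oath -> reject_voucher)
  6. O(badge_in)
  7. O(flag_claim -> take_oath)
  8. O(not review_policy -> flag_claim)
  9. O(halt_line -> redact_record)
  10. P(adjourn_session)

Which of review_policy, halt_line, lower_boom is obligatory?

review_policy

Premise 6 gives O(badge_in).
Premise 3, O(run_backup -> not badge_in), contraposes to O(badge_in -> not run_backup); with O(badge_in) we get O(not run_backup).
Premise 4, O(take_oath -> run_backup), contraposes to O(not run_backup -> not take_oath); with O(not run_backup) we get O(not take_oath).
The contrapositive of premise 7 (O(flag_claim -> take_oath)) is O(not take_oath -> not flag_claim), and O(not take_oath) is already established, so O(not flag_claim).
Premise 8, O(not review_policy -> flag_claim), contraposes to O(not flag_claim -> review_policy); with O(not flag_claim) we get O(review_policy).
So O(review_policy) holds — review_policy is obligatory. None of the other listed options is made obligatory by any chain of premises.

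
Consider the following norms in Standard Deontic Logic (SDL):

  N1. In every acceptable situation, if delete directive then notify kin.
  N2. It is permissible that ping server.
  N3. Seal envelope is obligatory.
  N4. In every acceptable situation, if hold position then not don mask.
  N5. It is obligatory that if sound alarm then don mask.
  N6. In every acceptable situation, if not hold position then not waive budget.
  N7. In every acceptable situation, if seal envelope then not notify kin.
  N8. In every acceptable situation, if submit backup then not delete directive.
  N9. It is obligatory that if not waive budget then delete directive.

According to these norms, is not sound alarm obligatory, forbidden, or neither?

From premise 3 we have O(seal_envelope).
Applying K to premise 7 (O(seal_envelope → ¬notify_kin)) and O(seal_envelope) yields O(¬notify_kin).
Premise 1, O(delete_directive → notify_kin), contraposes to O(¬notify_kin → ¬delete_directive); with O(¬notify_kin) we get O(¬delete_directive).
The contrapositive of premise 9 (O(¬waive_budget → delete_directive)) is O(¬delete_directive → waive_budget), and O(¬delete_directive) is already established, so O(waive_budget).
The contrapositive of premise 6 (O(¬hold_position → ¬waive_budget)) is O(waive_budget → hold_position), and O(waive_budget) is already established, so O(hold_position).
Applying K to premise 4 (O(hold_position → ¬don_mask)) and O(hold_position) yields O(¬don_mask).
The contrapositive of premise 5 (O(sound_alarm → don_mask)) is O(¬don_mask → ¬sound_alarm), and O(¬don_mask) is already established, so O(¬sound_alarm).
Premises 2, 8 do not contribute to this derivation.
Hence ¬sound_alarm is obligatory.

Obligatory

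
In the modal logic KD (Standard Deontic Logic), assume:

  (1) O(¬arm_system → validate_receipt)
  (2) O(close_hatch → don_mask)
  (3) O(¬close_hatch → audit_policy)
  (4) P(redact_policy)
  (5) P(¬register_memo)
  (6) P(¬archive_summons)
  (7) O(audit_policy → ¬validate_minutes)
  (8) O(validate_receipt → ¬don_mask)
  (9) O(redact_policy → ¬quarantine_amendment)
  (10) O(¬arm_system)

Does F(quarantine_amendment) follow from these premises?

Premise 9 is O(redact_policy → ¬quarantine_amendment), but O(redact_policy) is not derivable from the premises (the permission P(redact_policy) asserts only ¬O(¬redact_policy), not O(redact_policy)), so it does not yield O(¬quarantine_amendment).
No other premise forces O(¬quarantine_amendment). An ideal world satisfying every premise can still have quarantine_amendment true, so F(quarantine_amendment) is not derivable.

No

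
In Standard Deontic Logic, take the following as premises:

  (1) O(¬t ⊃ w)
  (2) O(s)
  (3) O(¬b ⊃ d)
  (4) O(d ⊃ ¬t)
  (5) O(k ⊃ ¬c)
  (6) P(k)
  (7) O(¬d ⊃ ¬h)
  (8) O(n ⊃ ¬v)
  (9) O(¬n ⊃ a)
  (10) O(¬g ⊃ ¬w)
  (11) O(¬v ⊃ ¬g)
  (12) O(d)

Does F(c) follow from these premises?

Premise 5 is O(k ⊃ ¬c), but O(k) is not derivable from the premises (the permission P(k) asserts only ¬O(¬k), not O(k)), so it does not yield O(¬c).
No other premise forces O(¬c). An ideal world satisfying every premise can still have c true, so F(c) is not derivable.

No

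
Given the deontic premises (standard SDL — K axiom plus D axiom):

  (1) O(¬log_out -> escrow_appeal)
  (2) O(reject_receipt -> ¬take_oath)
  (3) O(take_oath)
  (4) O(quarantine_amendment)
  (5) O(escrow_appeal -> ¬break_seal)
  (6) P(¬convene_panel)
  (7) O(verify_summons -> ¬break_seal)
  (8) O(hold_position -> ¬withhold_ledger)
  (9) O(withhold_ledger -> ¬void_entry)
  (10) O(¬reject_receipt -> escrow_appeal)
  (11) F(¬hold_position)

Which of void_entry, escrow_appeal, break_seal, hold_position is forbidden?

break_seal

From premise 3 we have O(take_oath).
Premise 2 is O(reject_receipt -> ¬take_oath); contrapositively O(take_oath -> ¬reject_receipt). Since O(take_oath) holds, K gives O(¬reject_receipt).
From O(¬reject_receipt) and premise 10, O(¬reject_receipt -> escrow_appeal), we obtain O(escrow_appeal).
From O(escrow_appeal) and premise 5, O(escrow_appeal -> ¬break_seal), we obtain O(¬break_seal).
So O(¬break_seal) holds, i.e. break_seal is forbidden. None of the other listed options is forbidden under the premises.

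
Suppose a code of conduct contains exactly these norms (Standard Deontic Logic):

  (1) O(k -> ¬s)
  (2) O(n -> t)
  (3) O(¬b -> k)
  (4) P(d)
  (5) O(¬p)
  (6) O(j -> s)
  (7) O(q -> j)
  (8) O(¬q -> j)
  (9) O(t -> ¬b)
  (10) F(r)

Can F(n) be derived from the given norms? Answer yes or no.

Yes

Premises 7 and 8 are O(q -> j) and O(¬q -> j); every ideal world satisfies q or ¬q, so in either case j holds — hence O(j).
With premise 6, O(j -> s), the K-axiom yields O(s).
Premise 1 is O(k -> ¬s); contrapositively O(s -> ¬k). Since O(s) holds, K gives O(¬k).
Premise 3, O(¬b -> k), contraposes to O(¬k -> b); with O(¬k) we get O(b).
Premise 9 is O(t -> ¬b); contrapositively O(b -> ¬t). Since O(b) holds, K gives O(¬t).
Premise 2, O(n -> t), contraposes to O(¬t -> ¬n); with O(¬t) we get O(¬n).
Premises 4, 5, 10 do not contribute to this derivation.
So O(¬n) holds, i.e. F(n). The claim follows.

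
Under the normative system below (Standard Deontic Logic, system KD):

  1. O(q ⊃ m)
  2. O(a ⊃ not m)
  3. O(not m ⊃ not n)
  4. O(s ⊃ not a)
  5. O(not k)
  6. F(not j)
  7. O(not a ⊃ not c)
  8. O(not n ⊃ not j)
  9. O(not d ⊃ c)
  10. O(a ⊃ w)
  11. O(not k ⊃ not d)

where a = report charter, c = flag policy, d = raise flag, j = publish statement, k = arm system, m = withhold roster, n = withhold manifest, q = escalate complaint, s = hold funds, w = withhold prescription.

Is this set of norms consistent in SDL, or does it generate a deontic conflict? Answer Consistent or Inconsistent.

Inconsistent

Premise 6, F(not j), is equivalent to O(j).
Premise 8 is O(not n ⊃ not j); contrapositively O(j ⊃ n). Since O(j) holds, K gives O(n).
The contrapositive of premise 3 (O(not m ⊃ not n)) is O(n ⊃ m), and O(n) is already established, so O(m).
The contrapositive of premise 2 (O(a ⊃ not m)) is O(m ⊃ not a), and O(m) is already established, so O(not a).
With premise 7, O(not a ⊃ not c), the K-axiom yields O(not c).
The contrapositive of premise 9 (O(not d ⊃ c)) is O(not c ⊃ d), and O(not c) is already established, so O(d).
Premise 11, O(not k ⊃ not d), contraposes to O(d ⊃ k); with O(d) we get O(k).
But premise 5 directly asserts O(not k).
We now have both O(k) and O(not k) — k is simultaneously obligatory and forbidden, violating the D-axiom.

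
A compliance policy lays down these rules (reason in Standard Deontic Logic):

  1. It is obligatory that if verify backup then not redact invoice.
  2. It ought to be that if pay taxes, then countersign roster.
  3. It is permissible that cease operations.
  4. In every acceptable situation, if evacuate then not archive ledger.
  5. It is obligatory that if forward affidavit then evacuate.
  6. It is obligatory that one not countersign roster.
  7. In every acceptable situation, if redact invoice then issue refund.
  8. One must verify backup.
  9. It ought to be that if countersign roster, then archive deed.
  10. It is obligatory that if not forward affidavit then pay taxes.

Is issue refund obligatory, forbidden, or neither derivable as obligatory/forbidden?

Premise 7 is O(redact_invoice → issue_refund), but O(redact_invoice) is not derivable from the premises, so it does not yield O(issue_refund).
No premise or chain of K-axiom applications forces O(issue_refund), and none forces O(¬issue_refund). So issue_refund is neither obligatory nor forbidden under these norms.

Neither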